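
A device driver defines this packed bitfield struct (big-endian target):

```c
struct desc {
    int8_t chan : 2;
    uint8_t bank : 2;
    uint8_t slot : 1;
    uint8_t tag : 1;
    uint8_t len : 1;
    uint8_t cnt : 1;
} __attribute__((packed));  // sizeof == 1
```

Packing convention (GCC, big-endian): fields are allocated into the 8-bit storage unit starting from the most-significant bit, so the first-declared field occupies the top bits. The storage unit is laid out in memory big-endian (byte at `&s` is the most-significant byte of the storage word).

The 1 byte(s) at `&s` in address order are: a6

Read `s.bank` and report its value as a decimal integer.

[0]=0xa6 (big-endian) → word 0xa6
chan:2 @ bit 6 → (0xa6>>6)&0x3 = 0x2
bank:2 @ bit 4 → (0xa6>>4)&0x3 = 0x2  ←
slot:1 @ bit 3 → (0xa6>>3)&0x1 = 0x0
tag:1 @ bit 2 → (0xa6>>2)&0x1 = 0x1
len:1 @ bit 1 → (0xa6>>1)&0x1 = 0x1
cnt:1 @ bit 0 → (0xa6>>0)&0x1 = 0x0

2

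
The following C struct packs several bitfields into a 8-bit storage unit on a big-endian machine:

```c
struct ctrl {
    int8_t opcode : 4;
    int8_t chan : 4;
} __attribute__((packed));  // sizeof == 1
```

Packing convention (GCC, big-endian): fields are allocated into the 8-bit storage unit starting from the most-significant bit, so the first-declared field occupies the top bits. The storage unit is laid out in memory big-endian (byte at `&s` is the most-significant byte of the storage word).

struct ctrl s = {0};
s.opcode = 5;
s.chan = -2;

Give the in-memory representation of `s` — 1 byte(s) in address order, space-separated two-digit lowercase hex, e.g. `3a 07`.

[4+:4] opcode=5 & 0xf = 0x5; word=0x50
[0+:4] chan=-2 & 0xf = 0xe; word=0x5e
word = 0x5e → big-endian bytes:
  [0]=0x5e

5e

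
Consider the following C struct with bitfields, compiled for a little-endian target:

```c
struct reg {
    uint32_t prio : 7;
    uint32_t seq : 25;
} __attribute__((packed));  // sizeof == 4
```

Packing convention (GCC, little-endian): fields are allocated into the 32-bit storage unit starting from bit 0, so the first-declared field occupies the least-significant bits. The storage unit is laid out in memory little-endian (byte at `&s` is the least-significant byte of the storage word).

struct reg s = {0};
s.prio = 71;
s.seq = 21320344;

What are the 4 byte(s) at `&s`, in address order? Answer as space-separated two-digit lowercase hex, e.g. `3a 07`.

prio (7b) val=71 bits=0x47 at bit 0: 0x00000047
seq (25b) val=21320344 bits=0x1455298 at bit 7: 0xa2a94c47
word = 0xa2a94c47 → little-endian bytes:
  [0]=0x47  [1]=0x4c  [2]=0xa9  [3]=0xa2

47 4c a9 a2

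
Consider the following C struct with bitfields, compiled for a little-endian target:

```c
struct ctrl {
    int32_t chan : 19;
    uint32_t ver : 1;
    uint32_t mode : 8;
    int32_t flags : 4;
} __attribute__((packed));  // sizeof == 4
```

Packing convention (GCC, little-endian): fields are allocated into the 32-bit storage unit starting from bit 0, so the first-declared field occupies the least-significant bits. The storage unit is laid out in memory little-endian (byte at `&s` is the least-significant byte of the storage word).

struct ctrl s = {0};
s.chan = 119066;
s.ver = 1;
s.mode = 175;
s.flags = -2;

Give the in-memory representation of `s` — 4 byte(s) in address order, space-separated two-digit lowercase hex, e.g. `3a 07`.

1a d1 f9 ea

[0+:19] chan=119066 & 0x7ffff = 0x1d11a; word=0x0001d11a
[19+:1] ver=1 & 0x1 = 0x1; word=0x0009d11a
[20+:8] mode=175 & 0xff = 0xaf; word=0x0af9d11a
[28+:4] flags=-2 & 0xf = 0xe; word=0xeaf9d11a
word = 0xeaf9d11a → little-endian bytes:
  [0]=0x1a  [1]=0xd1  [2]=0xf9  [3]=0xea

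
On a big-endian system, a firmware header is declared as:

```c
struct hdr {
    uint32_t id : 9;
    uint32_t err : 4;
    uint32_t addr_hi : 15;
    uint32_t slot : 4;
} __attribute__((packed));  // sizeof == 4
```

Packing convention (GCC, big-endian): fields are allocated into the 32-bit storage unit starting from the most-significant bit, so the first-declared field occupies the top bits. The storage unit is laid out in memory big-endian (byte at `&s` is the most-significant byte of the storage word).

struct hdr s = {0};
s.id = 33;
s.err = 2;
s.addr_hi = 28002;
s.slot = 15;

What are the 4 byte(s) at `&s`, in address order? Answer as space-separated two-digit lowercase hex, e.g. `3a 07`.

id:9 = 33 → 0x21 << 23 → word 0x10800000
err:4 = 2 → 0x2 << 19 → word 0x10900000
addr_hi:15 = 28002 → 0x6d62 << 4 → word 0x1096d620
slot:4 = 15 → 0xf << 0 → word 0x1096d62f
word = 0x1096d62f → big-endian bytes:
  [0]=0x10  [1]=0x96  [2]=0xd6  [3]=0x2f

10 96 d6 2f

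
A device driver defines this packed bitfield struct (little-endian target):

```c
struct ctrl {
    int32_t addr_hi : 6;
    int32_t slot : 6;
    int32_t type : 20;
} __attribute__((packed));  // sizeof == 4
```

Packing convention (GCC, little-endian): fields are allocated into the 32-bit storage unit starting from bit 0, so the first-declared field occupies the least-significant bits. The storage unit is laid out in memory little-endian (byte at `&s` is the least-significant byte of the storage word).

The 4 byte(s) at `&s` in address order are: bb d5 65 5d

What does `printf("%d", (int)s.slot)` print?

22

[0]=0xbb [1]=0xd5 [2]=0x65 [3]=0x5d (little-endian) → word 0x5d65d5bb
addr_hi [0+:6] = (word>>0) & 0x3f = 59
slot [6+:6] = (word>>6) & 0x3f = 22  ←
type [12+:20] = (word>>12) & 0xfffff = 382557
slot signed 6b, MSB=0: value = 22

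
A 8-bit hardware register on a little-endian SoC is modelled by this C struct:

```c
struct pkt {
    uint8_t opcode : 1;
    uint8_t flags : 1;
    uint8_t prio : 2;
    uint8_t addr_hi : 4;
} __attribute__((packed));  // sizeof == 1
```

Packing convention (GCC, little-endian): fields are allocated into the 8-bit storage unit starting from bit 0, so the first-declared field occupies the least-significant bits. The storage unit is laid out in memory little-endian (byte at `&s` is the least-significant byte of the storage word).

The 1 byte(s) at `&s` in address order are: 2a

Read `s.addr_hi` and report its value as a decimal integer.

[0]=0x2a (little-endian) → word 0x2a
opcode [0+:1] = (word>>0) & 0x1 = 0
flags [1+:1] = (word>>1) & 0x1 = 1
prio [2+:2] = (word>>2) & 0x3 = 2
addr_hi [4+:4] = (word>>4) & 0xf = 2  ←

2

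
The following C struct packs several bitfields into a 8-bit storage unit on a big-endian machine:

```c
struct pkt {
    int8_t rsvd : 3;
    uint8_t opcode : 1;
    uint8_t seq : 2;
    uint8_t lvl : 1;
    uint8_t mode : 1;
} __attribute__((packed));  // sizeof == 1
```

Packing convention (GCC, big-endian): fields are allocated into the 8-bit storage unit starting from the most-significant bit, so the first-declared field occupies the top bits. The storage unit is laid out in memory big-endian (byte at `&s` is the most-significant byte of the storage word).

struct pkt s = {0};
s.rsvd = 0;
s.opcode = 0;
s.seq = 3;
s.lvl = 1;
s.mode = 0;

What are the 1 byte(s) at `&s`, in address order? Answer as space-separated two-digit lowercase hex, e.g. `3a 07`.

0e

rsvd:3 = 0 → 0x0 << 5 → word 0x00
opcode:1 = 0 → 0x0 << 4 → word 0x00
seq:2 = 3 → 0x3 << 2 → word 0x0c
lvl:1 = 1 → 0x1 << 1 → word 0x0e
mode:1 = 0 → 0x0 << 0 → word 0x0e
word = 0x0e → big-endian bytes:
  [0]=0x0e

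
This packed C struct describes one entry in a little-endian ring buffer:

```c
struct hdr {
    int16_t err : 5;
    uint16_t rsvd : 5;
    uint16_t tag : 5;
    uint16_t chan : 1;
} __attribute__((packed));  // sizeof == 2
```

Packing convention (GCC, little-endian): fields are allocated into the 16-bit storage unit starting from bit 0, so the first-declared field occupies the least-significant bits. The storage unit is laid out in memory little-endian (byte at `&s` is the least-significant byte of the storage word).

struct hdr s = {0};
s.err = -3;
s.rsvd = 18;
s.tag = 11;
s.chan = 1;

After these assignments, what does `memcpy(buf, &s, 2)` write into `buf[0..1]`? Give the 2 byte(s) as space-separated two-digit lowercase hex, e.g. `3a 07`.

err (5b) val=-3 bits=0x1d at bit 0: 0x001d
rsvd (5b) val=18 bits=0x12 at bit 5: 0x025d
tag (5b) val=11 bits=0xb at bit 10: 0x2e5d
chan (1b) val=1 bits=0x1 at bit 15: 0xae5d
word = 0xae5d → little-endian bytes:
  [0]=0x5d  [1]=0xae

5d ae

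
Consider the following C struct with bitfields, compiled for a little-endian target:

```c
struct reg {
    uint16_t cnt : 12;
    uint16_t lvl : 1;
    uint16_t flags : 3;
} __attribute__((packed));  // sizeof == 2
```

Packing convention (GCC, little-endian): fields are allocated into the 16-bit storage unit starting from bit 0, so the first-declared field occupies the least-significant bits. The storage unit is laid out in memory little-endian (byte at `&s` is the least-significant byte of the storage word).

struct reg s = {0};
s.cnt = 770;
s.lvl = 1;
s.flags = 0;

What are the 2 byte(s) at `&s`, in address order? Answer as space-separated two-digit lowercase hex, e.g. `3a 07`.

02 13

[0+:12] cnt=770 & 0xfff = 0x302; word=0x0302
[12+:1] lvl=1 & 0x1 = 0x1; word=0x1302
[13+:3] flags=0 & 0x7 = 0x0; word=0x1302
word = 0x1302 → little-endian bytes:
  [0]=0x02  [1]=0x13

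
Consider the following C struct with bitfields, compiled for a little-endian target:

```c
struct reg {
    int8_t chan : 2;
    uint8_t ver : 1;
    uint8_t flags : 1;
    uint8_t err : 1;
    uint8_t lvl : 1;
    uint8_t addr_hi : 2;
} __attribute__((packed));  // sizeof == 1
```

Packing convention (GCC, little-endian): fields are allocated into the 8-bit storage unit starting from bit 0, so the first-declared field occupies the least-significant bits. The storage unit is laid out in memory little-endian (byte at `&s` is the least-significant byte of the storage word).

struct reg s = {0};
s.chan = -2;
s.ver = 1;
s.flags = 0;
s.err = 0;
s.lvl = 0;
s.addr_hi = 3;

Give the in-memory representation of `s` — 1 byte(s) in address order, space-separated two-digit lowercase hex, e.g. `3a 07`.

c6

[0+:2] chan=-2 & 0x3 = 0x2; word=0x02
[2+:1] ver=1 & 0x1 = 0x1; word=0x06
[3+:1] flags=0 & 0x1 = 0x0; word=0x06
[4+:1] err=0 & 0x1 = 0x0; word=0x06
[5+:1] lvl=0 & 0x1 = 0x0; word=0x06
[6+:2] addr_hi=3 & 0x3 = 0x3; word=0xc6
word = 0xc6 → little-endian bytes:
  [0]=0xc6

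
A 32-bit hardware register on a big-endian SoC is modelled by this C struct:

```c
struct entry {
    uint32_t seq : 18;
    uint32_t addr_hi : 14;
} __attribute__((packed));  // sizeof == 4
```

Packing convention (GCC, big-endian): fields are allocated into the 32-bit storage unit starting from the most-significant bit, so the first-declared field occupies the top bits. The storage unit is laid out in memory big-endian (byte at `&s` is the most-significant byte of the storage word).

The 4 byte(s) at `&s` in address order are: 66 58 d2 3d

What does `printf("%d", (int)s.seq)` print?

104803

[0]=0x66 [1]=0x58 [2]=0xd2 [3]=0x3d (big-endian) → word 0x6658d23d
seq [14+:18] = (word>>14) & 0x3ffff = 104803  ←
addr_hi [0+:14] = (word>>0) & 0x3fff = 4669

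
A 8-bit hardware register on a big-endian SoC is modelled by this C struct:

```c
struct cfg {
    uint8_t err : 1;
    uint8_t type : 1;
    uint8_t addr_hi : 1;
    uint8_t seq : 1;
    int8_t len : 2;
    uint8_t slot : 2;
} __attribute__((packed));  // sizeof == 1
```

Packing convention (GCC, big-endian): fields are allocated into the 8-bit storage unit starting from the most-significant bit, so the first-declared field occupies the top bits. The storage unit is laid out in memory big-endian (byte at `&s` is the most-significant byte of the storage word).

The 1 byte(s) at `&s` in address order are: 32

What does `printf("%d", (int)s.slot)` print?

[0]=0x32 (big-endian) → word 0x32
err:1 @ bit 7 → (0x32>>7)&0x1 = 0x0
type:1 @ bit 6 → (0x32>>6)&0x1 = 0x0
addr_hi:1 @ bit 5 → (0x32>>5)&0x1 = 0x1
seq:1 @ bit 4 → (0x32>>4)&0x1 = 0x1
len:2 @ bit 2 → (0x32>>2)&0x3 = 0x0
slot:2 @ bit 0 → (0x32>>0)&0x3 = 0x2  ←

2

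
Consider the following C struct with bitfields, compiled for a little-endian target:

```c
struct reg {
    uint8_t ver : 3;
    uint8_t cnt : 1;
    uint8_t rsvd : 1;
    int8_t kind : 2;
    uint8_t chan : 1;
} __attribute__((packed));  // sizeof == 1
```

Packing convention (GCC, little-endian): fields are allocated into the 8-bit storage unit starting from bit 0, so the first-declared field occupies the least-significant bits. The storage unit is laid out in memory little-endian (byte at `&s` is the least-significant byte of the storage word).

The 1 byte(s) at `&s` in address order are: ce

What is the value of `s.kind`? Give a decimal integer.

[0]=0xce (little-endian) → word 0xce
ver [0+:3] = (word>>0) & 0x7 = 6
cnt [3+:1] = (word>>3) & 0x1 = 1
rsvd [4+:1] = (word>>4) & 0x1 = 0
kind [5+:2] = (word>>5) & 0x3 = 2  ←
chan [7+:1] = (word>>7) & 0x1 = 1
kind signed 2b, MSB=1: 2 - 4 = -2

-2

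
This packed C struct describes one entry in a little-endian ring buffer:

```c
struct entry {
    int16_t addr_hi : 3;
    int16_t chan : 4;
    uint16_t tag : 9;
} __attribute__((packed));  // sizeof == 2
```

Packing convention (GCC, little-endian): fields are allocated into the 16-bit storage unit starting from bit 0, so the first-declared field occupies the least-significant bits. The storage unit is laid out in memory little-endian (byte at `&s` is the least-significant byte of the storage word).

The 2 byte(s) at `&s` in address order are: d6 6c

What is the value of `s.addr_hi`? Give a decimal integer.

-2

[0]=0xd6 [1]=0x6c (little-endian) → word 0x6cd6
addr_hi [0+:3] = (word>>0) & 0x7 = 6  ←
chan [3+:4] = (word>>3) & 0xf = 10
tag [7+:9] = (word>>7) & 0x1ff = 217
addr_hi signed 3b, MSB=1: 6 - 8 = -2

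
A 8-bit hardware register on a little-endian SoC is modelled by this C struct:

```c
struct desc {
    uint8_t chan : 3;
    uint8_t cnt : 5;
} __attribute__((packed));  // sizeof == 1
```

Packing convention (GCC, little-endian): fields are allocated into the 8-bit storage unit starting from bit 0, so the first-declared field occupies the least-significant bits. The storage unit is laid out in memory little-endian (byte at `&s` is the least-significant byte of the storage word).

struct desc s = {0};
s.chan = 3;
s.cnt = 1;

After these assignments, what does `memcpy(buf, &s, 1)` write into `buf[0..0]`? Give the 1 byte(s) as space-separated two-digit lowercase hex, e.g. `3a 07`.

0b

chan:3 = 3 → 0x3 << 0 → word 0x03
cnt:5 = 1 → 0x1 << 3 → word 0x0b
word = 0x0b → little-endian bytes:
  [0]=0x0b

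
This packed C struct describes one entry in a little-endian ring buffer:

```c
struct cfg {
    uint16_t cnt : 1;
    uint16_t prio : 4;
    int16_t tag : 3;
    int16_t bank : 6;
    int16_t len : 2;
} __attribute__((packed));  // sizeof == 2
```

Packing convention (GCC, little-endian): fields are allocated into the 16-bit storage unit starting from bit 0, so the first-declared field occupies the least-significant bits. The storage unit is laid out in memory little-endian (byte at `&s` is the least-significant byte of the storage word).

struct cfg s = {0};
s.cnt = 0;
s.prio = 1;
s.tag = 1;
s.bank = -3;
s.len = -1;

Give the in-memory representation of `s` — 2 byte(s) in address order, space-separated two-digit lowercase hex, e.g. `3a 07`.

22 fd

[0+:1] cnt=0 & 0x1 = 0x0; word=0x0000
[1+:4] prio=1 & 0xf = 0x1; word=0x0002
[5+:3] tag=1 & 0x7 = 0x1; word=0x0022
[8+:6] bank=-3 & 0x3f = 0x3d; word=0x3d22
[14+:2] len=-1 & 0x3 = 0x3; word=0xfd22
word = 0xfd22 → little-endian bytes:
  [0]=0x22  [1]=0xfd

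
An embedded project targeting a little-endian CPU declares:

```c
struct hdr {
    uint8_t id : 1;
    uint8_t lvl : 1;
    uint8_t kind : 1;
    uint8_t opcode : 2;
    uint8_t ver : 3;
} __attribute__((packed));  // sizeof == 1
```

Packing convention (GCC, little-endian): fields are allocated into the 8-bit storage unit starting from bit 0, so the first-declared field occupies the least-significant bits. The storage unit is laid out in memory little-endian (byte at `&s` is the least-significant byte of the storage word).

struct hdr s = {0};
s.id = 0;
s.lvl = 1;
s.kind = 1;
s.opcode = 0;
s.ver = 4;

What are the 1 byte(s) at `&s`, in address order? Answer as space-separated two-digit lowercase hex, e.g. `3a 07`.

id (1b) val=0 bits=0x0 at bit 0: 0x00
lvl (1b) val=1 bits=0x1 at bit 1: 0x02
kind (1b) val=1 bits=0x1 at bit 2: 0x06
opcode (2b) val=0 bits=0x0 at bit 3: 0x06
ver (3b) val=4 bits=0x4 at bit 5: 0x86
word = 0x86 → little-endian bytes:
  [0]=0x86

86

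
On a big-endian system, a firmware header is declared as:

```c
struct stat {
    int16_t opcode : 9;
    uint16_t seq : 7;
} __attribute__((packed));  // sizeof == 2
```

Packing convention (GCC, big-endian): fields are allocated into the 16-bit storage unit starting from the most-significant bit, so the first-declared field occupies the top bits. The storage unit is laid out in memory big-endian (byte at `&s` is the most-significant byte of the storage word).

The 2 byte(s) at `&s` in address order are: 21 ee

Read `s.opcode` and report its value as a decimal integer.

[0]=0x21 [1]=0xee (big-endian) → word 0x21ee
opcode:9 @ bit 7 → (0x21ee>>7)&0x1ff = 0x43  ←
seq:7 @ bit 0 → (0x21ee>>0)&0x7f = 0x6e
opcode signed 9b, MSB=0: value = 67

67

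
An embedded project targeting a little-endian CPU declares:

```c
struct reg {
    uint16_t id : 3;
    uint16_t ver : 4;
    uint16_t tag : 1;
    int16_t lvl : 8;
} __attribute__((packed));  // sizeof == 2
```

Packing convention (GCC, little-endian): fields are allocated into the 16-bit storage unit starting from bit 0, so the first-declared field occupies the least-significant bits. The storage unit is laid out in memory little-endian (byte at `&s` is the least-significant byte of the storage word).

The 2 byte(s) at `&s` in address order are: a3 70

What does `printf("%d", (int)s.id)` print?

3

[0]=0xa3 [1]=0x70 (little-endian) → word 0x70a3
id:3 @ bit 0 → (0x70a3>>0)&0x7 = 0x3  ←
ver:4 @ bit 3 → (0x70a3>>3)&0xf = 0x4
tag:1 @ bit 7 → (0x70a3>>7)&0x1 = 0x1
lvl:8 @ bit 8 → (0x70a3>>8)&0xff = 0x70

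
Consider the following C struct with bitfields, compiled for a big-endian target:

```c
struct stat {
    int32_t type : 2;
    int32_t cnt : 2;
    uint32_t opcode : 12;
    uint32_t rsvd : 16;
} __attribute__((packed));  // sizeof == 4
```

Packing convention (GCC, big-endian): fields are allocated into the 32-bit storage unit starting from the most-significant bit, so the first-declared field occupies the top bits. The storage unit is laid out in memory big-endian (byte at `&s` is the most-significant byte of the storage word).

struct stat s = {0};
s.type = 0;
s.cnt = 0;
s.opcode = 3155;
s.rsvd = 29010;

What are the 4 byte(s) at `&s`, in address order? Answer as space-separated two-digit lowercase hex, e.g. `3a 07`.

0c 53 71 52

type (2b) val=0 bits=0x0 at bit 30: 0x00000000
cnt (2b) val=0 bits=0x0 at bit 28: 0x00000000
opcode (12b) val=3155 bits=0xc53 at bit 16: 0x0c530000
rsvd (16b) val=29010 bits=0x7152 at bit 0: 0x0c537152
word = 0x0c537152 → big-endian bytes:
  [0]=0x0c  [1]=0x53  [2]=0x71  [3]=0x52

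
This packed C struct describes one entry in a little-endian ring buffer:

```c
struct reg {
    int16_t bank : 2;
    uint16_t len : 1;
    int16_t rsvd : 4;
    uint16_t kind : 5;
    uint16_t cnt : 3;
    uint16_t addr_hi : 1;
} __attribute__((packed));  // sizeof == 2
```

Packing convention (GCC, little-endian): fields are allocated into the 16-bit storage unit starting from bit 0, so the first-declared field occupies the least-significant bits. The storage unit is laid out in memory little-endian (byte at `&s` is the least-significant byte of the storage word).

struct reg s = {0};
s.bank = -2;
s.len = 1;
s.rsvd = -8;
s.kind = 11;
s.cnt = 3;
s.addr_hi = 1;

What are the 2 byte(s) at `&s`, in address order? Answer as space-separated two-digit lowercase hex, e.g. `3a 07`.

c6 b5

[0+:2] bank=-2 & 0x3 = 0x2; word=0x0002
[2+:1] len=1 & 0x1 = 0x1; word=0x0006
[3+:4] rsvd=-8 & 0xf = 0x8; word=0x0046
[7+:5] kind=11 & 0x1f = 0xb; word=0x05c6
[12+:3] cnt=3 & 0x7 = 0x3; word=0x35c6
[15+:1] addr_hi=1 & 0x1 = 0x1; word=0xb5c6
word = 0xb5c6 → little-endian bytes:
  [0]=0xc6  [1]=0xb5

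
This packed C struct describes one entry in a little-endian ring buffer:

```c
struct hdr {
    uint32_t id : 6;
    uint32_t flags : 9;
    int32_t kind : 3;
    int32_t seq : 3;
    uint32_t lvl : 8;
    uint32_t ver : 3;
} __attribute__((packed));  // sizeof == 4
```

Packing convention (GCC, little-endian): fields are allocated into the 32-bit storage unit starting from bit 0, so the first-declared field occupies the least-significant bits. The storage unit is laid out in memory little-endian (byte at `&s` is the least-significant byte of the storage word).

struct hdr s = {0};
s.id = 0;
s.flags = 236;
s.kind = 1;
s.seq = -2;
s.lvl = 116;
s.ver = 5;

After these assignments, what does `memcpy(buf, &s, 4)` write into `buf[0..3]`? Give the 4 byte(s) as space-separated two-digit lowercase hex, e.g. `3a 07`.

id (6b) val=0 bits=0x0 at bit 0: 0x00000000
flags (9b) val=236 bits=0xec at bit 6: 0x00003b00
kind (3b) val=1 bits=0x1 at bit 15: 0x0000bb00
seq (3b) val=-2 bits=0x6 at bit 18: 0x0018bb00
lvl (8b) val=116 bits=0x74 at bit 21: 0x0e98bb00
ver (3b) val=5 bits=0x5 at bit 29: 0xae98bb00
word = 0xae98bb00 → little-endian bytes:
  [0]=0x00  [1]=0xbb  [2]=0x98  [3]=0xae

00 bb 98 ae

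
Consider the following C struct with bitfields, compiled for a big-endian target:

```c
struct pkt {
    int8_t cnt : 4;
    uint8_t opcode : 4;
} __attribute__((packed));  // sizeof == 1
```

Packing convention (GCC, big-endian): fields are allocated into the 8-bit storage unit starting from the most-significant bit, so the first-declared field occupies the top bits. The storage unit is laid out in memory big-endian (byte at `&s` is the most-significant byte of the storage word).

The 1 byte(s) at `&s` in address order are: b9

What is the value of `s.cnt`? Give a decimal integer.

-5

[0]=0xb9 (big-endian) → word 0xb9
cnt [4+:4] = (word>>4) & 0xf = 11  ←
opcode [0+:4] = (word>>0) & 0xf = 9
cnt signed 4b, MSB=1: 11 - 16 = -5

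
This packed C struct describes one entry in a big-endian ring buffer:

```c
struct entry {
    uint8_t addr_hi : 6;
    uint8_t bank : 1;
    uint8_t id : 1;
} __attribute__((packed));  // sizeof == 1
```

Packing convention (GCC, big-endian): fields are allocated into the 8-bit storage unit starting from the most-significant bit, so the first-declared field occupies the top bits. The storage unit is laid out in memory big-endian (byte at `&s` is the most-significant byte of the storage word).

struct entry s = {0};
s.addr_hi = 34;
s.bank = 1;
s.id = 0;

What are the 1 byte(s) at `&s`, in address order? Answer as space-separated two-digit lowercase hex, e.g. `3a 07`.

8a

[2+:6] addr_hi=34 & 0x3f = 0x22; word=0x88
[1+:1] bank=1 & 0x1 = 0x1; word=0x8a
[0+:1] id=0 & 0x1 = 0x0; word=0x8a
word = 0x8a → big-endian bytes:
  [0]=0x8a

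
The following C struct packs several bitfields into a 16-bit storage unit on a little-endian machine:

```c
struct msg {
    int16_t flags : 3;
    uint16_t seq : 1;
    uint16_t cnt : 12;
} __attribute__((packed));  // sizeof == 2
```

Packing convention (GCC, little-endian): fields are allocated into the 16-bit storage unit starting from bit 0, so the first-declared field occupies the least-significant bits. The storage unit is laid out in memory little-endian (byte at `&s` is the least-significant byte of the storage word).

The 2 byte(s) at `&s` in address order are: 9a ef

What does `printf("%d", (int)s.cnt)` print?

3833

[0]=0x9a [1]=0xef (little-endian) → word 0xef9a
flags [0+:3] = (word>>0) & 0x7 = 2
seq [3+:1] = (word>>3) & 0x1 = 1
cnt [4+:12] = (word>>4) & 0xfff = 3833  ←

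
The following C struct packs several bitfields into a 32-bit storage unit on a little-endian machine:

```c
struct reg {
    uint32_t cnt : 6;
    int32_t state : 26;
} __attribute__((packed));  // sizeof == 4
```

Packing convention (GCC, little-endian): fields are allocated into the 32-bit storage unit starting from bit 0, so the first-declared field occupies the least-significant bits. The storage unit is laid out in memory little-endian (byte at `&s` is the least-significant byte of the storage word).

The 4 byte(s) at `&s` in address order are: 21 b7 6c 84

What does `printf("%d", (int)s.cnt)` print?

[0]=0x21 [1]=0xb7 [2]=0x6c [3]=0x84 (little-endian) → word 0x846cb721
cnt:6 @ bit 0 → (0x846cb721>>0)&0x3f = 0x21  ←
state:26 @ bit 6 → (0x846cb721>>6)&0x3ffffff = 0x211b2dc

33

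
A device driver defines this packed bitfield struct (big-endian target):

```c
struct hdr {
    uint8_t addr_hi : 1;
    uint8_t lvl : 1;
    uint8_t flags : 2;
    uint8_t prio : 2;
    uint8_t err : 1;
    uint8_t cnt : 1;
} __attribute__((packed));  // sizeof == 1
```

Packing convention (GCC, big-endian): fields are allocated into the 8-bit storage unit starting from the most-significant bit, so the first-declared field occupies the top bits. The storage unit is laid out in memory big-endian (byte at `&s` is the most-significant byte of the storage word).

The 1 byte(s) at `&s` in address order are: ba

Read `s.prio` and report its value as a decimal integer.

[0]=0xba (big-endian) → word 0xba
addr_hi [7+:1] = (word>>7) & 0x1 = 1
lvl [6+:1] = (word>>6) & 0x1 = 0
flags [4+:2] = (word>>4) & 0x3 = 3
prio [2+:2] = (word>>2) & 0x3 = 2  ←
err [1+:1] = (word>>1) & 0x1 = 1
cnt [0+:1] = (word>>0) & 0x1 = 0

2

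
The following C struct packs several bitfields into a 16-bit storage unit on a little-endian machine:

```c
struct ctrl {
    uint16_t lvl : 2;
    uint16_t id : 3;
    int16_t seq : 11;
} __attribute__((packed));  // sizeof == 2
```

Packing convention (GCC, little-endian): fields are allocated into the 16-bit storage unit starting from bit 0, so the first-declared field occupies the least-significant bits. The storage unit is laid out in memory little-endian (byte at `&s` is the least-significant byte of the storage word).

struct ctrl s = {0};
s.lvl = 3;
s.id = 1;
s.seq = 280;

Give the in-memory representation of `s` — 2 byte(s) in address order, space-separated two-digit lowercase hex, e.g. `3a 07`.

lvl (2b) val=3 bits=0x3 at bit 0: 0x0003
id (3b) val=1 bits=0x1 at bit 2: 0x0007
seq (11b) val=280 bits=0x118 at bit 5: 0x2307
word = 0x2307 → little-endian bytes:
  [0]=0x07  [1]=0x23

07 23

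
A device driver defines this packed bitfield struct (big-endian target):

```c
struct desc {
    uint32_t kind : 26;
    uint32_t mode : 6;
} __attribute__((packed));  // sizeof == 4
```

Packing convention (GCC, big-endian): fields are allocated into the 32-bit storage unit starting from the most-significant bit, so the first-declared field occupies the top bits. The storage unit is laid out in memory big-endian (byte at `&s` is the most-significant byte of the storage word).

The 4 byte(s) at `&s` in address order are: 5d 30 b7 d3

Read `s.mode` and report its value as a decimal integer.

[0]=0x5d [1]=0x30 [2]=0xb7 [3]=0xd3 (big-endian) → word 0x5d30b7d3
kind [6+:26] = (word>>6) & 0x3ffffff = 24429279
mode [0+:6] = (word>>0) & 0x3f = 19  ←

19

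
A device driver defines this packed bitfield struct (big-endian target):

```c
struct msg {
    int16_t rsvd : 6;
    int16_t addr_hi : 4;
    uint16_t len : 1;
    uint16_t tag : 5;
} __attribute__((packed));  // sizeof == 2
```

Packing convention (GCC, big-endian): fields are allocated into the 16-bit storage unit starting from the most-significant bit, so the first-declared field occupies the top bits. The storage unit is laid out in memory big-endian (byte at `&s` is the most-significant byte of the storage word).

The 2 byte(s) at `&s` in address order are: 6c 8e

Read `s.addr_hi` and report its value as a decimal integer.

2

[0]=0x6c [1]=0x8e (big-endian) → word 0x6c8e
rsvd:6 @ bit 10 → (0x6c8e>>10)&0x3f = 0x1b
addr_hi:4 @ bit 6 → (0x6c8e>>6)&0xf = 0x2  ←
len:1 @ bit 5 → (0x6c8e>>5)&0x1 = 0x0
tag:5 @ bit 0 → (0x6c8e>>0)&0x1f = 0xe
addr_hi signed 4b, MSB=0: value = 2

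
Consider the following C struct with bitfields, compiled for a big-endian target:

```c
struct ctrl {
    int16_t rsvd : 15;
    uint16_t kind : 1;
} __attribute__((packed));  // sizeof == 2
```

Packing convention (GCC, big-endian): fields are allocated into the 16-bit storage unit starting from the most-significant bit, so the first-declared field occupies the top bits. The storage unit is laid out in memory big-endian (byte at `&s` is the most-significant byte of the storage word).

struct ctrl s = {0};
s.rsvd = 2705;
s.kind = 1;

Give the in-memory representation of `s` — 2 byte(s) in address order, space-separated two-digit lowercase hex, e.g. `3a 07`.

rsvd:15 = 2705 → 0xa91 << 1 → word 0x1522
kind:1 = 1 → 0x1 << 0 → word 0x1523
word = 0x1523 → big-endian bytes:
  [0]=0x15  [1]=0x23

15 23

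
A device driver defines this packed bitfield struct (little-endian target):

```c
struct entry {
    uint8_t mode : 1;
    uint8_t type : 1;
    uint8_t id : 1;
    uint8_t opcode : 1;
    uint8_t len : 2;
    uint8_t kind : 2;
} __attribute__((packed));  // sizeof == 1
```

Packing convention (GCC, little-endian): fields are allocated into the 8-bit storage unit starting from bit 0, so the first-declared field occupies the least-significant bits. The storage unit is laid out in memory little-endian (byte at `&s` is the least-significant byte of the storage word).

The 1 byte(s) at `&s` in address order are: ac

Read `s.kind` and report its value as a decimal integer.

[0]=0xac (little-endian) → word 0xac
mode:1 @ bit 0 → (0xac>>0)&0x1 = 0x0
type:1 @ bit 1 → (0xac>>1)&0x1 = 0x0
id:1 @ bit 2 → (0xac>>2)&0x1 = 0x1
opcode:1 @ bit 3 → (0xac>>3)&0x1 = 0x1
len:2 @ bit 4 → (0xac>>4)&0x3 = 0x2
kind:2 @ bit 6 → (0xac>>6)&0x3 = 0x2  ←

2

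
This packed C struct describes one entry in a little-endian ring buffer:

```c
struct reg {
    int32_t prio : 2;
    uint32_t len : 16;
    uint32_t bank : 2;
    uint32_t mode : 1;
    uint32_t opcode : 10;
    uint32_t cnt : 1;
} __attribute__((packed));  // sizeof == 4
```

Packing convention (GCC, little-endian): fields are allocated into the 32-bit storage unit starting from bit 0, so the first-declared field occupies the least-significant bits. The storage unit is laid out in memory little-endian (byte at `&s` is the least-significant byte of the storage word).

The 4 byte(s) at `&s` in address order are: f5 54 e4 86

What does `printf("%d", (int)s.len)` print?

5437

[0]=0xf5 [1]=0x54 [2]=0xe4 [3]=0x86 (little-endian) → word 0x86e454f5
prio:2 @ bit 0 → (0x86e454f5>>0)&0x3 = 0x1
len:16 @ bit 2 → (0x86e454f5>>2)&0xffff = 0x153d  ←
bank:2 @ bit 18 → (0x86e454f5>>18)&0x3 = 0x1
mode:1 @ bit 20 → (0x86e454f5>>20)&0x1 = 0x0
opcode:10 @ bit 21 → (0x86e454f5>>21)&0x3ff = 0x37
cnt:1 @ bit 31 → (0x86e454f5>>31)&0x1 = 0x1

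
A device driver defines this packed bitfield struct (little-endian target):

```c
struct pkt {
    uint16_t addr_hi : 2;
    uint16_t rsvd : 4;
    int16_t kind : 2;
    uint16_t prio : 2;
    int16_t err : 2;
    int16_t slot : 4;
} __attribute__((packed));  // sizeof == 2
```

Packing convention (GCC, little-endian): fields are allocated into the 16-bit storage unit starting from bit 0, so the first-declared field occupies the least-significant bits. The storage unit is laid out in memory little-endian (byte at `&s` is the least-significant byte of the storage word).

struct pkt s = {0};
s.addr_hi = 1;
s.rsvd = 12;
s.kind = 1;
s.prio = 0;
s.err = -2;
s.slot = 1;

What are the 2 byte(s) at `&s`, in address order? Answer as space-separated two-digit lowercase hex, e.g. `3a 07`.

71 18

addr_hi:2 = 1 → 0x1 << 0 → word 0x0001
rsvd:4 = 12 → 0xc << 2 → word 0x0031
kind:2 = 1 → 0x1 << 6 → word 0x0071
prio:2 = 0 → 0x0 << 8 → word 0x0071
err:2 = -2 → 0x2 << 10 → word 0x0871
slot:4 = 1 → 0x1 << 12 → word 0x1871
word = 0x1871 → little-endian bytes:
  [0]=0x71  [1]=0x18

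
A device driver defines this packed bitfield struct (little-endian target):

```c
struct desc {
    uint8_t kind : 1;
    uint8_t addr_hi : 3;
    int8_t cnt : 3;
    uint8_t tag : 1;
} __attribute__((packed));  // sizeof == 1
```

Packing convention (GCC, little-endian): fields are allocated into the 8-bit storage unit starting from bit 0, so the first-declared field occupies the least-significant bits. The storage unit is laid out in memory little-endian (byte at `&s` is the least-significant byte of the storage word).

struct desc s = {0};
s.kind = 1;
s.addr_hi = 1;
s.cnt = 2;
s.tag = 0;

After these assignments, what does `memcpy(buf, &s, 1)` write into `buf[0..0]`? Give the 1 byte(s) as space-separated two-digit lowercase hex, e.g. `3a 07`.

kind:1 = 1 → 0x1 << 0 → word 0x01
addr_hi:3 = 1 → 0x1 << 1 → word 0x03
cnt:3 = 2 → 0x2 << 4 → word 0x23
tag:1 = 0 → 0x0 << 7 → word 0x23
word = 0x23 → little-endian bytes:
  [0]=0x23

23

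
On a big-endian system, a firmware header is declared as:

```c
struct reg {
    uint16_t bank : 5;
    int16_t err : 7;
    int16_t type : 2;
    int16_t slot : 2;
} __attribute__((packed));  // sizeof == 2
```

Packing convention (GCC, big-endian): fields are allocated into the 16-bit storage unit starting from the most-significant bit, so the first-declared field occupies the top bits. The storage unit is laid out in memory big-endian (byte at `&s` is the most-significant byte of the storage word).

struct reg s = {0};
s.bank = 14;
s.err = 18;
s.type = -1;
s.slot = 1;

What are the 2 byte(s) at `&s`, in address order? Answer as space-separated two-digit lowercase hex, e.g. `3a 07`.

71 2d

[11+:5] bank=14 & 0x1f = 0xe; word=0x7000
[4+:7] err=18 & 0x7f = 0x12; word=0x7120
[2+:2] type=-1 & 0x3 = 0x3; word=0x712c
[0+:2] slot=1 & 0x3 = 0x1; word=0x712d
word = 0x712d → big-endian bytes:
  [0]=0x71  [1]=0x2d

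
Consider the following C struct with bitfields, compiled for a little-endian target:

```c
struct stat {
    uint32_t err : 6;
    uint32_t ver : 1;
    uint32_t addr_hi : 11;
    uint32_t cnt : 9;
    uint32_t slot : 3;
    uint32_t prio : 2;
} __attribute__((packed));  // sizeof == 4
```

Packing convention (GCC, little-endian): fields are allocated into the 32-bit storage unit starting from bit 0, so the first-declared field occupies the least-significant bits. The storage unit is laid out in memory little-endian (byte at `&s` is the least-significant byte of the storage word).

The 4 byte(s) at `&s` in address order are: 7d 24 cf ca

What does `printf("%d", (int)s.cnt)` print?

[0]=0x7d [1]=0x24 [2]=0xcf [3]=0xca (little-endian) → word 0xcacf247d
err:6 @ bit 0 → (0xcacf247d>>0)&0x3f = 0x3d
ver:1 @ bit 6 → (0xcacf247d>>6)&0x1 = 0x1
addr_hi:11 @ bit 7 → (0xcacf247d>>7)&0x7ff = 0x648
cnt:9 @ bit 18 → (0xcacf247d>>18)&0x1ff = 0xb3  ←
slot:3 @ bit 27 → (0xcacf247d>>27)&0x7 = 0x1
prio:2 @ bit 30 → (0xcacf247d>>30)&0x3 = 0x3

179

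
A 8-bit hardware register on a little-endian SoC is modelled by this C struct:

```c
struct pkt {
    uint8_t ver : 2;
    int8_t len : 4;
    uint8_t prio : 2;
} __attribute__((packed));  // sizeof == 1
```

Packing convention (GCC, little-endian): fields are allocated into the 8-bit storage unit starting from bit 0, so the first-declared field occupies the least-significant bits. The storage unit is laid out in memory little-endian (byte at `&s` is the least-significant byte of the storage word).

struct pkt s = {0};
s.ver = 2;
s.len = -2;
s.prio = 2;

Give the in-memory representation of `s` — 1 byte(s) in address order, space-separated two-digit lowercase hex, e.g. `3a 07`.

ba

[0+:2] ver=2 & 0x3 = 0x2; word=0x02
[2+:4] len=-2 & 0xf = 0xe; word=0x3a
[6+:2] prio=2 & 0x3 = 0x2; word=0xba
word = 0xba → little-endian bytes:
  [0]=0xba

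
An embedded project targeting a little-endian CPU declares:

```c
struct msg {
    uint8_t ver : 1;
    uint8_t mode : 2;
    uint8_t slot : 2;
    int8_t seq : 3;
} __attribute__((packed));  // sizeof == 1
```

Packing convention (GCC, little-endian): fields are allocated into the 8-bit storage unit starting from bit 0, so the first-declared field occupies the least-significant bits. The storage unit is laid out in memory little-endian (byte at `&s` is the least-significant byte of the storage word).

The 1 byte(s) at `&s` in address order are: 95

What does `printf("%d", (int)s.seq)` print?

[0]=0x95 (little-endian) → word 0x95
ver [0+:1] = (word>>0) & 0x1 = 1
mode [1+:2] = (word>>1) & 0x3 = 2
slot [3+:2] = (word>>3) & 0x3 = 2
seq [5+:3] = (word>>5) & 0x7 = 4  ←
seq signed 3b, MSB=1: 4 - 8 = -4

-4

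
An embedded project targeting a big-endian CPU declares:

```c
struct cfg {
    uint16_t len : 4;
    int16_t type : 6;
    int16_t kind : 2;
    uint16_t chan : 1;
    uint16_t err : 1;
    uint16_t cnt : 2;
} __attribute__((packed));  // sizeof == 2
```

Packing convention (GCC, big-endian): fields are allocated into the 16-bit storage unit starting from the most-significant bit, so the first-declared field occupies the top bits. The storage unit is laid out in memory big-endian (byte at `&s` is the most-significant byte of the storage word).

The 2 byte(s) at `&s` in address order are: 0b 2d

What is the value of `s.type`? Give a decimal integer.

-20

[0]=0x0b [1]=0x2d (big-endian) → word 0x0b2d
len:4 @ bit 12 → (0x0b2d>>12)&0xf = 0x0
type:6 @ bit 6 → (0x0b2d>>6)&0x3f = 0x2c  ←
kind:2 @ bit 4 → (0x0b2d>>4)&0x3 = 0x2
chan:1 @ bit 3 → (0x0b2d>>3)&0x1 = 0x1
err:1 @ bit 2 → (0x0b2d>>2)&0x1 = 0x1
cnt:2 @ bit 0 → (0x0b2d>>0)&0x3 = 0x1
type signed 6b, MSB=1: 44 - 64 = -20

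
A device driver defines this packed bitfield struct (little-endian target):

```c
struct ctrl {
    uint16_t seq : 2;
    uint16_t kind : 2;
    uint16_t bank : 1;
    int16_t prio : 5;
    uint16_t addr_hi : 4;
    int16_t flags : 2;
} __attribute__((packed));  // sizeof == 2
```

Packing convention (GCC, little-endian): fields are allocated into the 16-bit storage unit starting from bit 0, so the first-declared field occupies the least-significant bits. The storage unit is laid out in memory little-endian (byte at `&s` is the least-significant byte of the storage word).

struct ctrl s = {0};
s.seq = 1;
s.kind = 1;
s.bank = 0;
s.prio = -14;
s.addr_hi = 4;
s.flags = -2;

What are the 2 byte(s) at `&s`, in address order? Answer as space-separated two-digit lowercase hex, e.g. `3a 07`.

seq:2 = 1 → 0x1 << 0 → word 0x0001
kind:2 = 1 → 0x1 << 2 → word 0x0005
bank:1 = 0 → 0x0 << 4 → word 0x0005
prio:5 = -14 → 0x12 << 5 → word 0x0245
addr_hi:4 = 4 → 0x4 << 10 → word 0x1245
flags:2 = -2 → 0x2 << 14 → word 0x9245
word = 0x9245 → little-endian bytes:
  [0]=0x45  [1]=0x92

45 92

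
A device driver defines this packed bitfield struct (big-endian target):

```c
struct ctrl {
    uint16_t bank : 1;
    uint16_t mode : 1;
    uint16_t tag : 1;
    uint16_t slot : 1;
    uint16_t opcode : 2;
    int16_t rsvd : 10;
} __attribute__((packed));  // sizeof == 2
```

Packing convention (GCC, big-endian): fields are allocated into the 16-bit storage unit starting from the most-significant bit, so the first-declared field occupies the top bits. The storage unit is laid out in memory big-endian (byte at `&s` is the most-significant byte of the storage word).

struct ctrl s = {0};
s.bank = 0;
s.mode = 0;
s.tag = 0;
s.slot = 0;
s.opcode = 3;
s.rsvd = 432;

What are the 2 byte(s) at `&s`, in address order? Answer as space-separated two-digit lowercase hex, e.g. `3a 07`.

[15+:1] bank=0 & 0x1 = 0x0; word=0x0000
[14+:1] mode=0 & 0x1 = 0x0; word=0x0000
[13+:1] tag=0 & 0x1 = 0x0; word=0x0000
[12+:1] slot=0 & 0x1 = 0x0; word=0x0000
[10+:2] opcode=3 & 0x3 = 0x3; word=0x0c00
[0+:10] rsvd=432 & 0x3ff = 0x1b0; word=0x0db0
word = 0x0db0 → big-endian bytes:
  [0]=0x0d  [1]=0xb0

0d b0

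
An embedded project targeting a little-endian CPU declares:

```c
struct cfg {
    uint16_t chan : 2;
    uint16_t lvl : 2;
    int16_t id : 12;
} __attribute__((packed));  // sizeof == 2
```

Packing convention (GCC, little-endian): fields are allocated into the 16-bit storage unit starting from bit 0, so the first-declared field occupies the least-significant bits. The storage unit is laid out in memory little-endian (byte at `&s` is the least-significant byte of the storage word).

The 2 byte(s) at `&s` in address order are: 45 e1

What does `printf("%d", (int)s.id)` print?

-492

[0]=0x45 [1]=0xe1 (little-endian) → word 0xe145
chan [0+:2] = (word>>0) & 0x3 = 1
lvl [2+:2] = (word>>2) & 0x3 = 1
id [4+:12] = (word>>4) & 0xfff = 3604  ←
id signed 12b, MSB=1: 3604 - 4096 = -492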